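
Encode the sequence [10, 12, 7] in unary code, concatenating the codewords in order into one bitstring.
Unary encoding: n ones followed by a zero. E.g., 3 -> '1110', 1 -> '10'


Encode each number as n ones followed by a terminating 0:
  10 -> 11111111110 (11 bits)
  12 -> 1111111111110 (13 bits)
  7 -> 11111110 (8 bits)
Total length = 11 + 13 + 8 = 32 bits.

Unary([10, 12, 7]) = 11111111110111111111111011111110 (32 bits)


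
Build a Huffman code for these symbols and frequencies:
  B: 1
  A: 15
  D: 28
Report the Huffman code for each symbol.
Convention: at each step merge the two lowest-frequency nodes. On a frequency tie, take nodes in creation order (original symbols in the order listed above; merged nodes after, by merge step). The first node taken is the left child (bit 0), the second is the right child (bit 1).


Huffman tree construction:
Step 1: Merge B(1) + A(15) = 16
Step 2: Merge (B+A)(16) + D(28) = 44
Read each symbol's code off the tree from the root (left child = 0, right child = 1).

Codes:
  B: 00 (length 2)
  A: 01 (length 2)
  D: 1 (length 1)
Average code length: 60/44 = 1.3636 bits/symbol


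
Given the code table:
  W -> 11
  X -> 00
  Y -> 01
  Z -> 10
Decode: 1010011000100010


Decoding:
10 -> Z
10 -> Z
01 -> Y
10 -> Z
00 -> X
10 -> Z
00 -> X
10 -> Z


Result: ZZYZXZXZ


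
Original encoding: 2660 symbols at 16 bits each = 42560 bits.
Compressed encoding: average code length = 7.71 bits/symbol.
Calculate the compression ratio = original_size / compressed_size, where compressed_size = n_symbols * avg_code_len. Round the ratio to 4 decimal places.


original_size = n_symbols * orig_bits = 2660 * 16 = 42560 bits
compressed_size = n_symbols * avg_code_len = 2660 * 7.71 = 20508.6 bits
ratio = original_size / compressed_size = 42560 / 20508.6 = 2.0752

Compression ratio = 2.0752


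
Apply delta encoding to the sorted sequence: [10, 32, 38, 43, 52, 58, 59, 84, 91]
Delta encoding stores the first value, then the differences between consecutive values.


First value: 10
Deltas:
  32 - 10 = 22
  38 - 32 = 6
  43 - 38 = 5
  52 - 43 = 9
  58 - 52 = 6
  59 - 58 = 1
  84 - 59 = 25
  91 - 84 = 7


Delta encoded: [10, 22, 6, 5, 9, 6, 1, 25, 7]


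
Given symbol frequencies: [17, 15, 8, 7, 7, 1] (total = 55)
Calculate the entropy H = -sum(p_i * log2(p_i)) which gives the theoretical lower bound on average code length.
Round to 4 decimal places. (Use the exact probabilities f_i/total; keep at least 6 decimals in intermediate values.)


Per-symbol terms -p_i * log2(p_i) with p_i = f_i/55:
  p = 17/55 = 0.309091: log2(p) = -1.693897, -p*log2(p) = 0.523568
  p = 15/55 = 0.272727: log2(p) = -1.874469, -p*log2(p) = 0.511219
  p = 8/55 = 0.145455: log2(p) = -2.781360, -p*log2(p) = 0.404561
  p = 7/55 = 0.127273: log2(p) = -2.974005, -p*log2(p) = 0.378510
  p = 7/55 = 0.127273: log2(p) = -2.974005, -p*log2(p) = 0.378510
  p = 1/55 = 0.018182: log2(p) = -5.781360, -p*log2(p) = 0.105116
H = 0.523568 + 0.511219 + 0.404561 + 0.378510 + 0.378510 + 0.105116 = 2.301484

H = 2.3015 bits/symbol


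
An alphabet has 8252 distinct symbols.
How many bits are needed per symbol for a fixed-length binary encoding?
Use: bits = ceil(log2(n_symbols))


log2(8252) = 13.0105
Bracket: 2^13 = 8192 < 8252 <= 2^14 = 16384
So ceil(log2(8252)) = 14

bits = ceil(log2(8252)) = ceil(13.0105) = 14 bits


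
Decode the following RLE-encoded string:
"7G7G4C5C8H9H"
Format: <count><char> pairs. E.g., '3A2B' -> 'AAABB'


Expanding each <count><char> pair:
  7G -> 'GGGGGGG'
  7G -> 'GGGGGGG'
  4C -> 'CCCC'
  5C -> 'CCCCC'
  8H -> 'HHHHHHHH'
  9H -> 'HHHHHHHHH'

Decoded = GGGGGGGGGGGGGGCCCCCCCCCHHHHHHHHHHHHHHHHH


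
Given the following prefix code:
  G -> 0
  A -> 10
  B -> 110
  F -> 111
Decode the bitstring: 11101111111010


Decoding step by step:
Bits 111 -> F
Bits 0 -> G
Bits 111 -> F
Bits 111 -> F
Bits 10 -> A
Bits 10 -> A


Decoded message: FGFFAA


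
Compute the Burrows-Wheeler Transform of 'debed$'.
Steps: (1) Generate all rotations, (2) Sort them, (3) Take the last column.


Rotations (sorted):
  0: $debed -> last char: d
  1: bed$de -> last char: e
  2: d$debe -> last char: e
  3: debed$ -> last char: $
  4: ebed$d -> last char: d
  5: ed$deb -> last char: b


BWT = dee$db


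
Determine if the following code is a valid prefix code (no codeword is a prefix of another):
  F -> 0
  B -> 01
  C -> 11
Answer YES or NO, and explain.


Checking each pair (does one codeword prefix another?):
  F='0' vs B='01': prefix -- VIOLATION

NO -- this is NOT a valid prefix code. F (0) is a prefix of B (01).


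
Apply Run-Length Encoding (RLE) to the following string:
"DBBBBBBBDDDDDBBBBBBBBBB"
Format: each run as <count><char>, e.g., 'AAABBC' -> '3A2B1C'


Scanning runs left to right:
  i=0: run of 'D' x 1 -> '1D'
  i=1: run of 'B' x 7 -> '7B'
  i=8: run of 'D' x 5 -> '5D'
  i=13: run of 'B' x 10 -> '10B'

RLE = 1D7B5D10B


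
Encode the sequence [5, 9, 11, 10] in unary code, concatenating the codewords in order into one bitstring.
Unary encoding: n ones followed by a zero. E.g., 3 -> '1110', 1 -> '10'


Encode each number as n ones followed by a terminating 0:
  5 -> 111110 (6 bits)
  9 -> 1111111110 (10 bits)
  11 -> 111111111110 (12 bits)
  10 -> 11111111110 (11 bits)
Total length = 6 + 10 + 12 + 11 = 39 bits.

Unary([5, 9, 11, 10]) = 111110111111111011111111111011111111110 (39 bits)


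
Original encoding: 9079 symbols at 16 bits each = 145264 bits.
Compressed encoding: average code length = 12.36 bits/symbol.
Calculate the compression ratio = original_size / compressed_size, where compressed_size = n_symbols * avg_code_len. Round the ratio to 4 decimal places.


original_size = n_symbols * orig_bits = 9079 * 16 = 145264 bits
compressed_size = n_symbols * avg_code_len = 9079 * 12.36 = 112216.44 bits
ratio = original_size / compressed_size = 145264 / 112216.44 = 1.2945

Compression ratio = 1.2945


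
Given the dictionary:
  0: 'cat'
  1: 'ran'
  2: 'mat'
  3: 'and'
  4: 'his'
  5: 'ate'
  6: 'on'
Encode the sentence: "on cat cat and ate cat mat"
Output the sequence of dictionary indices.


Look up each word in the dictionary:
  'on' -> 6
  'cat' -> 0
  'cat' -> 0
  'and' -> 3
  'ate' -> 5
  'cat' -> 0
  'mat' -> 2

Encoded: [6, 0, 0, 3, 5, 0, 2]


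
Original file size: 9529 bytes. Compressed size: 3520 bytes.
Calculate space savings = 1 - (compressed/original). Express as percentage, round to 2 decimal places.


ratio = compressed/original = 3520/9529 = 0.369399
savings = 1 - ratio = 1 - 0.369399 = 0.630601
as a percentage: 0.630601 * 100 = 63.06%

Space savings = 1 - 3520/9529 = 63.06%


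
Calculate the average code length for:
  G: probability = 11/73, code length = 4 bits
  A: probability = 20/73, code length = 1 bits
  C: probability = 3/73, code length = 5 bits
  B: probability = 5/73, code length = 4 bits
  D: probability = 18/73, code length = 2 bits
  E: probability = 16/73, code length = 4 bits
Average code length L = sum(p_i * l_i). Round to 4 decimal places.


Weighted contributions p_i * l_i:
  G: (11/73) * 4 = 44/73
  A: (20/73) * 1 = 20/73
  C: (3/73) * 5 = 15/73
  B: (5/73) * 4 = 20/73
  D: (18/73) * 2 = 36/73
  E: (16/73) * 4 = 64/73
Sum = (44 + 20 + 15 + 20 + 36 + 64)/73 = 199/73

L = 199/73 = 2.7260 bits/symbol


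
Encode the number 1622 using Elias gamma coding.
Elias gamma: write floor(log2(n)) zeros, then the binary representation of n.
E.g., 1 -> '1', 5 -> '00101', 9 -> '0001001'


num_bits = floor(log2(1622)) + 1 = 11
leading_zeros = num_bits - 1 = 10
binary(1622) = 11001010110

Elias gamma(1622) = '0000000000' + '11001010110' = 000000000011001010110 (21 bits)


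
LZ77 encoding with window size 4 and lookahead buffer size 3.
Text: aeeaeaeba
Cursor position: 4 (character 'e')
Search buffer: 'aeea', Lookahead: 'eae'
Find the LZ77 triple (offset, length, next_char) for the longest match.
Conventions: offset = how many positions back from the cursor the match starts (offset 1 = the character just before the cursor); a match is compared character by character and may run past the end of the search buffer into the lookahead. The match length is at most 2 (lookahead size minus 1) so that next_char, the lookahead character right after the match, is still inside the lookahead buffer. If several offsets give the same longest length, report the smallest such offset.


Try each offset into the search buffer:
  offset=1 (pos 3, char 'a'): match length 0
  offset=2 (pos 2, char 'e'): match length 2
  offset=3 (pos 1, char 'e'): match length 1
  offset=4 (pos 0, char 'a'): match length 0
Longest match has length 2 at offset 2.
next_char = character at position 4 + 2 = 6 -> 'e'

Best match: offset=2, length=2 (matching 'ea' starting at position 2)
LZ77 triple: (2, 2, 'e')


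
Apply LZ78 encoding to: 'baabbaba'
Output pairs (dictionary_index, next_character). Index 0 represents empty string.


LZ78 encoding steps:
Dictionary: {0: ''}
Step 1: w='' (idx 0), next='b' -> output (0, 'b'), add 'b' as idx 1
Step 2: w='' (idx 0), next='a' -> output (0, 'a'), add 'a' as idx 2
Step 3: w='a' (idx 2), next='b' -> output (2, 'b'), add 'ab' as idx 3
Step 4: w='b' (idx 1), next='a' -> output (1, 'a'), add 'ba' as idx 4
Step 5: w='ba' (idx 4), end of input -> output (4, '')


Encoded: [(0, 'b'), (0, 'a'), (2, 'b'), (1, 'a'), (4, '')]


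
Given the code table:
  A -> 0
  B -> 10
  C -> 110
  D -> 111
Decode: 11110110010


Decoding:
111 -> D
10 -> B
110 -> C
0 -> A
10 -> B


Result: DBCAB


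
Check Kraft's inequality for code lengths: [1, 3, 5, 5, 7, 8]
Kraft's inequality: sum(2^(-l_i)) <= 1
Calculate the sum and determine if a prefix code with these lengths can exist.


Sum = 2^(-1) + 2^(-3) + 2^(-5) + 2^(-5) + 2^(-7) + 2^(-8)
    = 0.5 + 0.125 + 0.03125 + 0.03125 + 0.0078125 + 0.00390625
    = 179/256 = 0.69921875
Since 0.69921875 <= 1, Kraft's inequality IS satisfied.
A prefix code with these lengths CAN exist.

Kraft sum = 0.69921875. Satisfied.


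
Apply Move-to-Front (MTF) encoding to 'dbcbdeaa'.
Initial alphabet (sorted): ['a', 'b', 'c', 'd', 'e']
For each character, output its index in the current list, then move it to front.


MTF encoding:
'd': index 3 in ['a', 'b', 'c', 'd', 'e'] -> ['d', 'a', 'b', 'c', 'e']
'b': index 2 in ['d', 'a', 'b', 'c', 'e'] -> ['b', 'd', 'a', 'c', 'e']
'c': index 3 in ['b', 'd', 'a', 'c', 'e'] -> ['c', 'b', 'd', 'a', 'e']
'b': index 1 in ['c', 'b', 'd', 'a', 'e'] -> ['b', 'c', 'd', 'a', 'e']
'd': index 2 in ['b', 'c', 'd', 'a', 'e'] -> ['d', 'b', 'c', 'a', 'e']
'e': index 4 in ['d', 'b', 'c', 'a', 'e'] -> ['e', 'd', 'b', 'c', 'a']
'a': index 4 in ['e', 'd', 'b', 'c', 'a'] -> ['a', 'e', 'd', 'b', 'c']
'a': index 0 in ['a', 'e', 'd', 'b', 'c'] -> ['a', 'e', 'd', 'b', 'c']


Output: [3, 2, 3, 1, 2, 4, 4, 0]


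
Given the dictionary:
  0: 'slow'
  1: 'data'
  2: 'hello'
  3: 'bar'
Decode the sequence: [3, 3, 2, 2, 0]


Look up each index in the dictionary:
  3 -> 'bar'
  3 -> 'bar'
  2 -> 'hello'
  2 -> 'hello'
  0 -> 'slow'

Decoded: "bar bar hello hello slow"


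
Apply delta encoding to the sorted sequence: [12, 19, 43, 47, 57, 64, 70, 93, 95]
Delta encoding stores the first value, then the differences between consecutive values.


First value: 12
Deltas:
  19 - 12 = 7
  43 - 19 = 24
  47 - 43 = 4
  57 - 47 = 10
  64 - 57 = 7
  70 - 64 = 6
  93 - 70 = 23
  95 - 93 = 2


Delta encoded: [12, 7, 24, 4, 10, 7, 6, 23, 2]


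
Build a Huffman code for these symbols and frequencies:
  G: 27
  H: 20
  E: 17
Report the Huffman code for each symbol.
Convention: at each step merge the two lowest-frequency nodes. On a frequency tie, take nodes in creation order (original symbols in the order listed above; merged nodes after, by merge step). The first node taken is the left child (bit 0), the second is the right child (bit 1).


Huffman tree construction:
Step 1: Merge E(17) + H(20) = 37
Step 2: Merge G(27) + (E+H)(37) = 64
Read each symbol's code off the tree from the root (left child = 0, right child = 1).

Codes:
  G: 0 (length 1)
  H: 11 (length 2)
  E: 10 (length 2)
Average code length: 101/64 = 1.5781 bits/symbol


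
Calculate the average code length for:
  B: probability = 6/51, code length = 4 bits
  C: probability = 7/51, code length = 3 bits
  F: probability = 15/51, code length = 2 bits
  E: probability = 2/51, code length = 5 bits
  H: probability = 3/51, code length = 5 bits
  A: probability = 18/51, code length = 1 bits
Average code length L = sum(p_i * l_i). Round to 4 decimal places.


Weighted contributions p_i * l_i:
  B: (6/51) * 4 = 24/51
  C: (7/51) * 3 = 21/51
  F: (15/51) * 2 = 30/51
  E: (2/51) * 5 = 10/51
  H: (3/51) * 5 = 15/51
  A: (18/51) * 1 = 18/51
Sum = (24 + 21 + 30 + 10 + 15 + 18)/51 = 118/51

L = 118/51 = 2.3137 bits/symbol


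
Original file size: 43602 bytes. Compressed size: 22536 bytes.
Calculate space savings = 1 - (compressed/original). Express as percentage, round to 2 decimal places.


ratio = compressed/original = 22536/43602 = 0.516857
savings = 1 - ratio = 1 - 0.516857 = 0.483143
as a percentage: 0.483143 * 100 = 48.31%

Space savings = 1 - 22536/43602 = 48.31%


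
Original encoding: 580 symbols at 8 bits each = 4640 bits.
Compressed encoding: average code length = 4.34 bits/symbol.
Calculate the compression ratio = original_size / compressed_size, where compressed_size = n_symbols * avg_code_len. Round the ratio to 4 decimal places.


original_size = n_symbols * orig_bits = 580 * 8 = 4640 bits
compressed_size = n_symbols * avg_code_len = 580 * 4.34 = 2517.2 bits
ratio = original_size / compressed_size = 4640 / 2517.2 = 1.8433

Compression ratio = 1.8433


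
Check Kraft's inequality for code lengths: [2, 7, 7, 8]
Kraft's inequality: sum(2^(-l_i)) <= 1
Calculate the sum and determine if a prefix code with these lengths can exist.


Sum = 2^(-2) + 2^(-7) + 2^(-7) + 2^(-8)
    = 0.25 + 0.0078125 + 0.0078125 + 0.00390625
    = 69/256 = 0.26953125
Since 0.26953125 <= 1, Kraft's inequality IS satisfied.
A prefix code with these lengths CAN exist.

Kraft sum = 0.26953125. Satisfied.


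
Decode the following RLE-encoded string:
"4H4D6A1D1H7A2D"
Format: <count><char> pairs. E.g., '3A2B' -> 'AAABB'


Expanding each <count><char> pair:
  4H -> 'HHHH'
  4D -> 'DDDD'
  6A -> 'AAAAAA'
  1D -> 'D'
  1H -> 'H'
  7A -> 'AAAAAAA'
  2D -> 'DD'

Decoded = HHHHDDDDAAAAAADHAAAAAAADD


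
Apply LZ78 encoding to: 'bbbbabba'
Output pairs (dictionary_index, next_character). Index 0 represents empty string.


LZ78 encoding steps:
Dictionary: {0: ''}
Step 1: w='' (idx 0), next='b' -> output (0, 'b'), add 'b' as idx 1
Step 2: w='b' (idx 1), next='b' -> output (1, 'b'), add 'bb' as idx 2
Step 3: w='b' (idx 1), next='a' -> output (1, 'a'), add 'ba' as idx 3
Step 4: w='bb' (idx 2), next='a' -> output (2, 'a'), add 'bba' as idx 4


Encoded: [(0, 'b'), (1, 'b'), (1, 'a'), (2, 'a')]


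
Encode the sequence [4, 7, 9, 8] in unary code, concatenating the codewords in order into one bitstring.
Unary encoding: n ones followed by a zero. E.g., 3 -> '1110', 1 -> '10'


Encode each number as n ones followed by a terminating 0:
  4 -> 11110 (5 bits)
  7 -> 11111110 (8 bits)
  9 -> 1111111110 (10 bits)
  8 -> 111111110 (9 bits)
Total length = 5 + 8 + 10 + 9 = 32 bits.

Unary([4, 7, 9, 8]) = 11110111111101111111110111111110 (32 bits)


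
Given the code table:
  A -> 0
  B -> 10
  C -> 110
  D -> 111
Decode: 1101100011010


Decoding:
110 -> C
110 -> C
0 -> A
0 -> A
110 -> C
10 -> B


Result: CCAACB


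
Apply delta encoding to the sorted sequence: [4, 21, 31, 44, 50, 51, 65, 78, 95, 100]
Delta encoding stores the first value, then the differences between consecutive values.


First value: 4
Deltas:
  21 - 4 = 17
  31 - 21 = 10
  44 - 31 = 13
  50 - 44 = 6
  51 - 50 = 1
  65 - 51 = 14
  78 - 65 = 13
  95 - 78 = 17
  100 - 95 = 5


Delta encoded: [4, 17, 10, 13, 6, 1, 14, 13, 17, 5]


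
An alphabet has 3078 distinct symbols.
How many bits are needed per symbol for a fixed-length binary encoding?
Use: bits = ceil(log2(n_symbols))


log2(3078) = 11.5878
Bracket: 2^11 = 2048 < 3078 <= 2^12 = 4096
So ceil(log2(3078)) = 12

bits = ceil(log2(3078)) = ceil(11.5878) = 12 bits


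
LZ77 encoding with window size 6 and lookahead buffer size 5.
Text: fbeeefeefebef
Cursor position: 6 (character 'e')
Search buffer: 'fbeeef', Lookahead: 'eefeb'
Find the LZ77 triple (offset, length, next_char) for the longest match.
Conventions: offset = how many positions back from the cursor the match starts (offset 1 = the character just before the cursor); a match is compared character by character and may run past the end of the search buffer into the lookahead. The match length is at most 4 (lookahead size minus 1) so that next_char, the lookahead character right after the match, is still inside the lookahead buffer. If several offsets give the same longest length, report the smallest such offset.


Try each offset into the search buffer:
  offset=1 (pos 5, char 'f'): match length 0
  offset=2 (pos 4, char 'e'): match length 1
  offset=3 (pos 3, char 'e'): match length 4
  offset=4 (pos 2, char 'e'): match length 2
  offset=5 (pos 1, char 'b'): match length 0
  offset=6 (pos 0, char 'f'): match length 0
Longest match has length 4 at offset 3.
next_char = character at position 6 + 4 = 10 -> 'b'

Best match: offset=3, length=4 (matching 'eefe' starting at position 3)
LZ77 triple: (3, 4, 'b')


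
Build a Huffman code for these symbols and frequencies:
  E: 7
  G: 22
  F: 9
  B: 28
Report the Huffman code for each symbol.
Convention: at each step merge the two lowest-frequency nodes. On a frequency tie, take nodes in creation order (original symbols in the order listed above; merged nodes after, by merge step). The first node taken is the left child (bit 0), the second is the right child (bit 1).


Huffman tree construction:
Step 1: Merge E(7) + F(9) = 16
Step 2: Merge (E+F)(16) + G(22) = 38
Step 3: Merge B(28) + ((E+F)+G)(38) = 66
Read each symbol's code off the tree from the root (left child = 0, right child = 1).

Codes:
  E: 100 (length 3)
  G: 11 (length 2)
  F: 101 (length 3)
  B: 0 (length 1)
Average code length: 120/66 = 1.8182 bits/symbol


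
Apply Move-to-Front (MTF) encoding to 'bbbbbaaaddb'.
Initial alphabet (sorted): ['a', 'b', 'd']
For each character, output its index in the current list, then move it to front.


MTF encoding:
'b': index 1 in ['a', 'b', 'd'] -> ['b', 'a', 'd']
'b': index 0 in ['b', 'a', 'd'] -> ['b', 'a', 'd']
'b': index 0 in ['b', 'a', 'd'] -> ['b', 'a', 'd']
'b': index 0 in ['b', 'a', 'd'] -> ['b', 'a', 'd']
'b': index 0 in ['b', 'a', 'd'] -> ['b', 'a', 'd']
'a': index 1 in ['b', 'a', 'd'] -> ['a', 'b', 'd']
'a': index 0 in ['a', 'b', 'd'] -> ['a', 'b', 'd']
'a': index 0 in ['a', 'b', 'd'] -> ['a', 'b', 'd']
'd': index 2 in ['a', 'b', 'd'] -> ['d', 'a', 'b']
'd': index 0 in ['d', 'a', 'b'] -> ['d', 'a', 'b']
'b': index 2 in ['d', 'a', 'b'] -> ['b', 'd', 'a']


Output: [1, 0, 0, 0, 0, 1, 0, 0, 2, 0, 2]


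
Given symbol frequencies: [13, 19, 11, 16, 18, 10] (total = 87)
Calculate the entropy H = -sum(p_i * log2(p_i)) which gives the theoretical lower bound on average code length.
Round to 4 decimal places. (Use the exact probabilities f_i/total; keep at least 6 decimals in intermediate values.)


Per-symbol terms -p_i * log2(p_i) with p_i = f_i/87:
  p = 13/87 = 0.149425: log2(p) = -2.742504, -p*log2(p) = 0.409799
  p = 19/87 = 0.218391: log2(p) = -2.195016, -p*log2(p) = 0.479371
  p = 11/87 = 0.126437: log2(p) = -2.983512, -p*log2(p) = 0.377226
  p = 16/87 = 0.183908: log2(p) = -2.442943, -p*log2(p) = 0.449277
  p = 18/87 = 0.206897: log2(p) = -2.273018, -p*log2(p) = 0.470280
  p = 10/87 = 0.114943: log2(p) = -3.121015, -p*log2(p) = 0.358737
H = 0.409799 + 0.479371 + 0.377226 + 0.449277 + 0.470280 + 0.358737 = 2.544690

H = 2.5447 bits/symbol


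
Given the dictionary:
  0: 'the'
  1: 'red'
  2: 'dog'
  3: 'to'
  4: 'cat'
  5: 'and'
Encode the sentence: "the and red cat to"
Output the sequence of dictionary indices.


Look up each word in the dictionary:
  'the' -> 0
  'and' -> 5
  'red' -> 1
  'cat' -> 4
  'to' -> 3

Encoded: [0, 5, 1, 4, 3]


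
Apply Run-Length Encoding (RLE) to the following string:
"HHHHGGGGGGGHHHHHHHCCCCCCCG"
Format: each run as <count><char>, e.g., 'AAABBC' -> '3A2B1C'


Scanning runs left to right:
  i=0: run of 'H' x 4 -> '4H'
  i=4: run of 'G' x 7 -> '7G'
  i=11: run of 'H' x 7 -> '7H'
  i=18: run of 'C' x 7 -> '7C'
  i=25: run of 'G' x 1 -> '1G'

RLE = 4H7G7H7C1G


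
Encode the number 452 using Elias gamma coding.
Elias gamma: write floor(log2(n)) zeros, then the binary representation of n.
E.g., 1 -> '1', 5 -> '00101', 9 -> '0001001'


num_bits = floor(log2(452)) + 1 = 9
leading_zeros = num_bits - 1 = 8
binary(452) = 111000100

Elias gamma(452) = '00000000' + '111000100' = 00000000111000100 (17 bits)


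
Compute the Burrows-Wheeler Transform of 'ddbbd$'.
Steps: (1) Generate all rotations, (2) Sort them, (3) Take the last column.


Rotations (sorted):
  0: $ddbbd -> last char: d
  1: bbd$dd -> last char: d
  2: bd$ddb -> last char: b
  3: d$ddbb -> last char: b
  4: dbbd$d -> last char: d
  5: ddbbd$ -> last char: $


BWT = ddbbd$


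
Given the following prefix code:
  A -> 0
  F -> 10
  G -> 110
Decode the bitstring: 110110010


Decoding step by step:
Bits 110 -> G
Bits 110 -> G
Bits 0 -> A
Bits 10 -> F


Decoded message: GGAF


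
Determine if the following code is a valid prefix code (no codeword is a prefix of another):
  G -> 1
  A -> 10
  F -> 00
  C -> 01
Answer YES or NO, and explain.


Checking each pair (does one codeword prefix another?):
  G='1' vs A='10': prefix -- VIOLATION

NO -- this is NOT a valid prefix code. G (1) is a prefix of A (10).


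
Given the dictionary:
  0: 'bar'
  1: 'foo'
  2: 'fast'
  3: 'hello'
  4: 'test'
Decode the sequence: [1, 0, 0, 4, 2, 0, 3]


Look up each index in the dictionary:
  1 -> 'foo'
  0 -> 'bar'
  0 -> 'bar'
  4 -> 'test'
  2 -> 'fast'
  0 -> 'bar'
  3 -> 'hello'

Decoded: "foo bar bar test fast bar hello"


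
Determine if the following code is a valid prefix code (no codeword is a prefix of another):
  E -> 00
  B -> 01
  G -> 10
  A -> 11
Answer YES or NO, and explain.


Checking each pair (does one codeword prefix another?):
  E='00' vs B='01': no prefix
  E='00' vs G='10': no prefix
  E='00' vs A='11': no prefix
  B='01' vs E='00': no prefix
  B='01' vs G='10': no prefix
  B='01' vs A='11': no prefix
  G='10' vs E='00': no prefix
  G='10' vs B='01': no prefix
  G='10' vs A='11': no prefix
  A='11' vs E='00': no prefix
  A='11' vs B='01': no prefix
  A='11' vs G='10': no prefix
No violation found over all pairs.

YES -- this is a valid prefix code. No codeword is a prefix of any other codeword.


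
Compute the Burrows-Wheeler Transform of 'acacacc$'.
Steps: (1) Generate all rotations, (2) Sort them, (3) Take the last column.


Rotations (sorted):
  0: $acacacc -> last char: c
  1: acacacc$ -> last char: $
  2: acacc$ac -> last char: c
  3: acc$acac -> last char: c
  4: c$acacac -> last char: c
  5: cacacc$a -> last char: a
  6: cacc$aca -> last char: a
  7: cc$acaca -> last char: a


BWT = c$cccaaa


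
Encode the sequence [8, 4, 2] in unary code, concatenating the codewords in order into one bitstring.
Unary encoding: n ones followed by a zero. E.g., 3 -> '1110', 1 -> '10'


Encode each number as n ones followed by a terminating 0:
  8 -> 111111110 (9 bits)
  4 -> 11110 (5 bits)
  2 -> 110 (3 bits)
Total length = 9 + 5 + 3 = 17 bits.

Unary([8, 4, 2]) = 11111111011110110 (17 bits)


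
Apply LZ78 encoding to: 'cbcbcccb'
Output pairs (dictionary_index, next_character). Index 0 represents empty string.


LZ78 encoding steps:
Dictionary: {0: ''}
Step 1: w='' (idx 0), next='c' -> output (0, 'c'), add 'c' as idx 1
Step 2: w='' (idx 0), next='b' -> output (0, 'b'), add 'b' as idx 2
Step 3: w='c' (idx 1), next='b' -> output (1, 'b'), add 'cb' as idx 3
Step 4: w='c' (idx 1), next='c' -> output (1, 'c'), add 'cc' as idx 4
Step 5: w='cb' (idx 3), end of input -> output (3, '')


Encoded: [(0, 'c'), (0, 'b'), (1, 'b'), (1, 'c'), (3, '')]


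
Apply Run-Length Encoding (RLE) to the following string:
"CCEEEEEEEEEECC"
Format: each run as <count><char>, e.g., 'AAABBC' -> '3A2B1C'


Scanning runs left to right:
  i=0: run of 'C' x 2 -> '2C'
  i=2: run of 'E' x 10 -> '10E'
  i=12: run of 'C' x 2 -> '2C'

RLE = 2C10E2C


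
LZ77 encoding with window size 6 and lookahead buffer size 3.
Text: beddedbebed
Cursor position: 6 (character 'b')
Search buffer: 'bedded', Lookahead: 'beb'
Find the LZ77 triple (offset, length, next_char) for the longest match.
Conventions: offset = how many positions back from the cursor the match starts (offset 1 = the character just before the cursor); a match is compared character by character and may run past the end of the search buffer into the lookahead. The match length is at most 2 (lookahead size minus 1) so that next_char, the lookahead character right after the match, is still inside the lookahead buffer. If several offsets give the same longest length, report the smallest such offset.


Try each offset into the search buffer:
  offset=1 (pos 5, char 'd'): match length 0
  offset=2 (pos 4, char 'e'): match length 0
  offset=3 (pos 3, char 'd'): match length 0
  offset=4 (pos 2, char 'd'): match length 0
  offset=5 (pos 1, char 'e'): match length 0
  offset=6 (pos 0, char 'b'): match length 2
Longest match has length 2 at offset 6.
next_char = character at position 6 + 2 = 8 -> 'b'

Best match: offset=6, length=2 (matching 'be' starting at position 0)
LZ77 triple: (6, 2, 'b')


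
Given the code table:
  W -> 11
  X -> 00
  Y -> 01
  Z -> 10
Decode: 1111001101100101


Decoding:
11 -> W
11 -> W
00 -> X
11 -> W
01 -> Y
10 -> Z
01 -> Y
01 -> Y


Result: WWXWYZYY


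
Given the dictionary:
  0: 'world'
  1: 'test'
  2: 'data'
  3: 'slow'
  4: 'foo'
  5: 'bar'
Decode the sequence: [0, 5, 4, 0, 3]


Look up each index in the dictionary:
  0 -> 'world'
  5 -> 'bar'
  4 -> 'foo'
  0 -> 'world'
  3 -> 'slow'

Decoded: "world bar foo world slow"


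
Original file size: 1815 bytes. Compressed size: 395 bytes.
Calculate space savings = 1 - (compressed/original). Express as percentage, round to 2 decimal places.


ratio = compressed/original = 395/1815 = 0.217631
savings = 1 - ratio = 1 - 0.217631 = 0.782369
as a percentage: 0.782369 * 100 = 78.24%

Space savings = 1 - 395/1815 = 78.24%


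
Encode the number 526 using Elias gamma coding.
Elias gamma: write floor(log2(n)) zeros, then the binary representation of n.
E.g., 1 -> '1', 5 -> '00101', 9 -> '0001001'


num_bits = floor(log2(526)) + 1 = 10
leading_zeros = num_bits - 1 = 9
binary(526) = 1000001110

Elias gamma(526) = '000000000' + '1000001110' = 0000000001000001110 (19 bits)


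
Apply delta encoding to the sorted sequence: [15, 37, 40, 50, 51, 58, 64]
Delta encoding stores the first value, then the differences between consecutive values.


First value: 15
Deltas:
  37 - 15 = 22
  40 - 37 = 3
  50 - 40 = 10
  51 - 50 = 1
  58 - 51 = 7
  64 - 58 = 6


Delta encoded: [15, 22, 3, 10, 1, 7, 6]


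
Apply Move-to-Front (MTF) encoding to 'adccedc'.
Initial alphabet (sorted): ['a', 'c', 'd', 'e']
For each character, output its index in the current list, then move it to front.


MTF encoding:
'a': index 0 in ['a', 'c', 'd', 'e'] -> ['a', 'c', 'd', 'e']
'd': index 2 in ['a', 'c', 'd', 'e'] -> ['d', 'a', 'c', 'e']
'c': index 2 in ['d', 'a', 'c', 'e'] -> ['c', 'd', 'a', 'e']
'c': index 0 in ['c', 'd', 'a', 'e'] -> ['c', 'd', 'a', 'e']
'e': index 3 in ['c', 'd', 'a', 'e'] -> ['e', 'c', 'd', 'a']
'd': index 2 in ['e', 'c', 'd', 'a'] -> ['d', 'e', 'c', 'a']
'c': index 2 in ['d', 'e', 'c', 'a'] -> ['c', 'd', 'e', 'a']


Output: [0, 2, 2, 0, 3, 2, 2]


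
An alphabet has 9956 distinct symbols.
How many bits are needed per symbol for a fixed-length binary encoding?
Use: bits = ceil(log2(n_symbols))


log2(9956) = 13.2814
Bracket: 2^13 = 8192 < 9956 <= 2^14 = 16384
So ceil(log2(9956)) = 14

bits = ceil(log2(9956)) = ceil(13.2814) = 14 bits


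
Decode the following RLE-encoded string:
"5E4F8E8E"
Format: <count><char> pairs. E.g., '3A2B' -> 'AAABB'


Expanding each <count><char> pair:
  5E -> 'EEEEE'
  4F -> 'FFFF'
  8E -> 'EEEEEEEE'
  8E -> 'EEEEEEEE'

Decoded = EEEEEFFFFEEEEEEEEEEEEEEEE


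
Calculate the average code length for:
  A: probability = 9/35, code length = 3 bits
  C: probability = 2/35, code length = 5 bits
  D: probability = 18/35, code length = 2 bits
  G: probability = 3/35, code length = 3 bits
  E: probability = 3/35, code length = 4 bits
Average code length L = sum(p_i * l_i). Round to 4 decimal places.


Weighted contributions p_i * l_i:
  A: (9/35) * 3 = 27/35
  C: (2/35) * 5 = 10/35
  D: (18/35) * 2 = 36/35
  G: (3/35) * 3 = 9/35
  E: (3/35) * 4 = 12/35
Sum = (27 + 10 + 36 + 9 + 12)/35 = 94/35

L = 94/35 = 2.6857 bits/symbol


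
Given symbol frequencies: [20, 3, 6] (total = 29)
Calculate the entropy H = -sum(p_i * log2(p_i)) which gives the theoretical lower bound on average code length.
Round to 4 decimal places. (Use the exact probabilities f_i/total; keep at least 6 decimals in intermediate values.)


Per-symbol terms -p_i * log2(p_i) with p_i = f_i/29:
  p = 20/29 = 0.689655: log2(p) = -0.536053, -p*log2(p) = 0.369692
  p = 3/29 = 0.103448: log2(p) = -3.273018, -p*log2(p) = 0.338588
  p = 6/29 = 0.206897: log2(p) = -2.273018, -p*log2(p) = 0.470280
H = 0.369692 + 0.338588 + 0.470280 = 1.178560

H = 1.1786 bits/symbol


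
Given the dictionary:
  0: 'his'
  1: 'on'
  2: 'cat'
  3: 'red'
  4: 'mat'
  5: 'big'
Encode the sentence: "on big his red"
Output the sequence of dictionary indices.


Look up each word in the dictionary:
  'on' -> 1
  'big' -> 5
  'his' -> 0
  'red' -> 3

Encoded: [1, 5, 0, 3]


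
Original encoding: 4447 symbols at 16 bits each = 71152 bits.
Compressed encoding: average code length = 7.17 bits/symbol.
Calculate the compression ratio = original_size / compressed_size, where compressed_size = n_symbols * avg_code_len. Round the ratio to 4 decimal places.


original_size = n_symbols * orig_bits = 4447 * 16 = 71152 bits
compressed_size = n_symbols * avg_code_len = 4447 * 7.17 = 31884.99 bits
ratio = original_size / compressed_size = 71152 / 31884.99 = 2.2315

Compression ratio = 2.2315


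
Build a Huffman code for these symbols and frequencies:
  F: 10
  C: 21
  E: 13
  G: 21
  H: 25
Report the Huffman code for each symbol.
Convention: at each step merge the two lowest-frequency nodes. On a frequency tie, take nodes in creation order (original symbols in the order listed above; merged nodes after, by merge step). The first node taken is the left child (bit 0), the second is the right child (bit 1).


Huffman tree construction:
Step 1: Merge F(10) + E(13) = 23
Step 2: Merge C(21) + G(21) = 42
Step 3: Merge (F+E)(23) + H(25) = 48
Step 4: Merge (C+G)(42) + ((F+E)+H)(48) = 90
Read each symbol's code off the tree from the root (left child = 0, right child = 1).

Codes:
  F: 100 (length 3)
  C: 00 (length 2)
  E: 101 (length 3)
  G: 01 (length 2)
  H: 11 (length 2)
Average code length: 203/90 = 2.2556 bits/symbol


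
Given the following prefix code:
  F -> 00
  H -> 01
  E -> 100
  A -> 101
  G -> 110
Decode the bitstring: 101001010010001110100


Decoding step by step:
Bits 101 -> A
Bits 00 -> F
Bits 101 -> A
Bits 00 -> F
Bits 100 -> E
Bits 01 -> H
Bits 110 -> G
Bits 100 -> E


Decoded message: AFAFEHGE


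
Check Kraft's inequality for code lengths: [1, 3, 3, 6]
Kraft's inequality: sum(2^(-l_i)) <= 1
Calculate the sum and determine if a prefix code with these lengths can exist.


Sum = 2^(-1) + 2^(-3) + 2^(-3) + 2^(-6)
    = 0.5 + 0.125 + 0.125 + 0.015625
    = 49/64 = 0.765625
Since 0.765625 <= 1, Kraft's inequality IS satisfied.
A prefix code with these lengths CAN exist.

Kraft sum = 0.765625. Satisfied.


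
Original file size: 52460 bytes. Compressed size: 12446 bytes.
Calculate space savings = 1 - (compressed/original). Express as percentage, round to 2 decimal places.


ratio = compressed/original = 12446/52460 = 0.237247
savings = 1 - ratio = 1 - 0.237247 = 0.762753
as a percentage: 0.762753 * 100 = 76.28%

Space savings = 1 - 12446/52460 = 76.28%


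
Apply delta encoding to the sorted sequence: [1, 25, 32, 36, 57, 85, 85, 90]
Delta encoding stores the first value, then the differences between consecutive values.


First value: 1
Deltas:
  25 - 1 = 24
  32 - 25 = 7
  36 - 32 = 4
  57 - 36 = 21
  85 - 57 = 28
  85 - 85 = 0
  90 - 85 = 5


Delta encoded: [1, 24, 7, 4, 21, 28, 0, 5]


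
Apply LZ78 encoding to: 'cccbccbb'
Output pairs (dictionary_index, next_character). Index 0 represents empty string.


LZ78 encoding steps:
Dictionary: {0: ''}
Step 1: w='' (idx 0), next='c' -> output (0, 'c'), add 'c' as idx 1
Step 2: w='c' (idx 1), next='c' -> output (1, 'c'), add 'cc' as idx 2
Step 3: w='' (idx 0), next='b' -> output (0, 'b'), add 'b' as idx 3
Step 4: w='cc' (idx 2), next='b' -> output (2, 'b'), add 'ccb' as idx 4
Step 5: w='b' (idx 3), end of input -> output (3, '')


Encoded: [(0, 'c'), (1, 'c'), (0, 'b'), (2, 'b'), (3, '')]


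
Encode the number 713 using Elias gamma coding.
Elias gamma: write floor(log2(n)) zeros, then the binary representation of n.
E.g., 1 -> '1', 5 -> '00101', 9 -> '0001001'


num_bits = floor(log2(713)) + 1 = 10
leading_zeros = num_bits - 1 = 9
binary(713) = 1011001001

Elias gamma(713) = '000000000' + '1011001001' = 0000000001011001001 (19 bits)


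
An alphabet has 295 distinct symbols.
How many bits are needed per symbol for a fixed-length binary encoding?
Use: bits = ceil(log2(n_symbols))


log2(295) = 8.2046
Bracket: 2^8 = 256 < 295 <= 2^9 = 512
So ceil(log2(295)) = 9

bits = ceil(log2(295)) = ceil(8.2046) = 9 bits


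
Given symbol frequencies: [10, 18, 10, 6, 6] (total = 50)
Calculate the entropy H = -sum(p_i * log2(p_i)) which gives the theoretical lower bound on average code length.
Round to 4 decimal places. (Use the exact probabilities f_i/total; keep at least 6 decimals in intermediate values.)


Per-symbol terms -p_i * log2(p_i) with p_i = f_i/50:
  p = 10/50 = 0.200000: log2(p) = -2.321928, -p*log2(p) = 0.464386
  p = 18/50 = 0.360000: log2(p) = -1.473931, -p*log2(p) = 0.530615
  p = 10/50 = 0.200000: log2(p) = -2.321928, -p*log2(p) = 0.464386
  p = 6/50 = 0.120000: log2(p) = -3.058894, -p*log2(p) = 0.367067
  p = 6/50 = 0.120000: log2(p) = -3.058894, -p*log2(p) = 0.367067
H = 0.464386 + 0.530615 + 0.464386 + 0.367067 + 0.367067 = 2.193521

H = 2.1935 bits/symbol


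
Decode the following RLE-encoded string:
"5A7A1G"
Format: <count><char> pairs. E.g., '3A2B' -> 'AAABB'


Expanding each <count><char> pair:
  5A -> 'AAAAA'
  7A -> 'AAAAAAA'
  1G -> 'G'

Decoded = AAAAAAAAAAAAG


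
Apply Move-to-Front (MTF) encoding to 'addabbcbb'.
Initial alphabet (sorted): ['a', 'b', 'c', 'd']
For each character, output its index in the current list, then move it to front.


MTF encoding:
'a': index 0 in ['a', 'b', 'c', 'd'] -> ['a', 'b', 'c', 'd']
'd': index 3 in ['a', 'b', 'c', 'd'] -> ['d', 'a', 'b', 'c']
'd': index 0 in ['d', 'a', 'b', 'c'] -> ['d', 'a', 'b', 'c']
'a': index 1 in ['d', 'a', 'b', 'c'] -> ['a', 'd', 'b', 'c']
'b': index 2 in ['a', 'd', 'b', 'c'] -> ['b', 'a', 'd', 'c']
'b': index 0 in ['b', 'a', 'd', 'c'] -> ['b', 'a', 'd', 'c']
'c': index 3 in ['b', 'a', 'd', 'c'] -> ['c', 'b', 'a', 'd']
'b': index 1 in ['c', 'b', 'a', 'd'] -> ['b', 'c', 'a', 'd']
'b': index 0 in ['b', 'c', 'a', 'd'] -> ['b', 'c', 'a', 'd']


Output: [0, 3, 0, 1, 2, 0, 3, 1, 0]


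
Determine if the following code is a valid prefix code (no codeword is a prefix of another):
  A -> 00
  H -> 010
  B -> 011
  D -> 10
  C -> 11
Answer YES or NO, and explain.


Checking each pair (does one codeword prefix another?):
  A='00' vs H='010': no prefix
  A='00' vs B='011': no prefix
  A='00' vs D='10': no prefix
  A='00' vs C='11': no prefix
  H='010' vs A='00': no prefix
  H='010' vs B='011': no prefix
  H='010' vs D='10': no prefix
  H='010' vs C='11': no prefix
  B='011' vs A='00': no prefix
  B='011' vs H='010': no prefix
  B='011' vs D='10': no prefix
  B='011' vs C='11': no prefix
  D='10' vs A='00': no prefix
  D='10' vs H='010': no prefix
  D='10' vs B='011': no prefix
  D='10' vs C='11': no prefix
  C='11' vs A='00': no prefix
  C='11' vs H='010': no prefix
  C='11' vs B='011': no prefix
  C='11' vs D='10': no prefix
No violation found over all pairs.

YES -- this is a valid prefix code. No codeword is a prefix of any other codeword.


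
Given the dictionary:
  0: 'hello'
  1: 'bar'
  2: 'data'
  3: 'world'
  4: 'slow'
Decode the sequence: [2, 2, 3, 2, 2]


Look up each index in the dictionary:
  2 -> 'data'
  2 -> 'data'
  3 -> 'world'
  2 -> 'data'
  2 -> 'data'

Decoded: "data data world data data"


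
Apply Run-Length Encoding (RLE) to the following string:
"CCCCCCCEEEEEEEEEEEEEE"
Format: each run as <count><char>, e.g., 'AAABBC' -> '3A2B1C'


Scanning runs left to right:
  i=0: run of 'C' x 7 -> '7C'
  i=7: run of 'E' x 14 -> '14E'

RLE = 7C14E


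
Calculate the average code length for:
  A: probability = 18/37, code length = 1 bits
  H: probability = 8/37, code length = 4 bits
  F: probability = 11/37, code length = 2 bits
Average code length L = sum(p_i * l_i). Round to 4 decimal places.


Weighted contributions p_i * l_i:
  A: (18/37) * 1 = 18/37
  H: (8/37) * 4 = 32/37
  F: (11/37) * 2 = 22/37
Sum = (18 + 32 + 22)/37 = 72/37

L = 72/37 = 1.9459 bits/symbol


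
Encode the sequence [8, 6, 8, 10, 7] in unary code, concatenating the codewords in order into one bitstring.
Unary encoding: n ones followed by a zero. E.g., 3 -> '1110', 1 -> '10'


Encode each number as n ones followed by a terminating 0:
  8 -> 111111110 (9 bits)
  6 -> 1111110 (7 bits)
  8 -> 111111110 (9 bits)
  10 -> 11111111110 (11 bits)
  7 -> 11111110 (8 bits)
Total length = 9 + 7 + 9 + 11 + 8 = 44 bits.

Unary([8, 6, 8, 10, 7]) = 11111111011111101111111101111111111011111110 (44 bits)


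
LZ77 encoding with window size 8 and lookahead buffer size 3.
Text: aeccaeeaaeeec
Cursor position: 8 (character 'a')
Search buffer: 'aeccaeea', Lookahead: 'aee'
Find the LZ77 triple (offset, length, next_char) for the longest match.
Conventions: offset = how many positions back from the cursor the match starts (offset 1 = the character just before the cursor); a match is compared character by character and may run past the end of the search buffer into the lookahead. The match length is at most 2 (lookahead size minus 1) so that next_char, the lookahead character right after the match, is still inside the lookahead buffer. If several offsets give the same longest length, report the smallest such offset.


Try each offset into the search buffer:
  offset=1 (pos 7, char 'a'): match length 1
  offset=2 (pos 6, char 'e'): match length 0
  offset=3 (pos 5, char 'e'): match length 0
  offset=4 (pos 4, char 'a'): match length 2
  offset=5 (pos 3, char 'c'): match length 0
  offset=6 (pos 2, char 'c'): match length 0
  offset=7 (pos 1, char 'e'): match length 0
  offset=8 (pos 0, char 'a'): match length 2
Longest match has length 2, found at offsets 4, 8; take the smallest, offset 4.
next_char = character at position 8 + 2 = 10 -> 'e'

Best match: offset=4, length=2 (matching 'ae' starting at position 4)
LZ77 triple: (4, 2, 'e')


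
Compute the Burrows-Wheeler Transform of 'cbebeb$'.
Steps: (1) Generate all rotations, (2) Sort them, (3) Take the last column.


Rotations (sorted):
  0: $cbebeb -> last char: b
  1: b$cbebe -> last char: e
  2: beb$cbe -> last char: e
  3: bebeb$c -> last char: c
  4: cbebeb$ -> last char: $
  5: eb$cbeb -> last char: b
  6: ebeb$cb -> last char: b


BWT = beec$bb


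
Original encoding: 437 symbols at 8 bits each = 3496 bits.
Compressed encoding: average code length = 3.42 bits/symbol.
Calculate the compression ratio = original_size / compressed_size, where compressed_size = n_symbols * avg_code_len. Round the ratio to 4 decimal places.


original_size = n_symbols * orig_bits = 437 * 8 = 3496 bits
compressed_size = n_symbols * avg_code_len = 437 * 3.42 = 1494.54 bits
ratio = original_size / compressed_size = 3496 / 1494.54 = 2.3392

Compression ratio = 2.3392
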